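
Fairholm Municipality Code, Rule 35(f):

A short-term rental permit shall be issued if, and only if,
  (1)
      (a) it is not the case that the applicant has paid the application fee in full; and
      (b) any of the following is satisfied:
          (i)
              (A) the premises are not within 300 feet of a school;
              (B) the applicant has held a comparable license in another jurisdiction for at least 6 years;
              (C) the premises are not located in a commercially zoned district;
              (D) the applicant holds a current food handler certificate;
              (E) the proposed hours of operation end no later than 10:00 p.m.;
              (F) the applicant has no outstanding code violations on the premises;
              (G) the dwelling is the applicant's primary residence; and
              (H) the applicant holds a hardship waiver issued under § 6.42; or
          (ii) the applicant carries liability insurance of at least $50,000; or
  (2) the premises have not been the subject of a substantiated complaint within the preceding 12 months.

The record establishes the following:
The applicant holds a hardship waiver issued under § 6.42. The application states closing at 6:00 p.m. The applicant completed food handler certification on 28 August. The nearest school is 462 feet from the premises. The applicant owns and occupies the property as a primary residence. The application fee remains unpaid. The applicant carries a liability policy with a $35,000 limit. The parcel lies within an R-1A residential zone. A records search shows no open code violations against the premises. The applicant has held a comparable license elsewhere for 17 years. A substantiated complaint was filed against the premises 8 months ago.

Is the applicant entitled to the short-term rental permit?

Yes — granted.

(a) not (fee paid) — holds.
(A) ≥300 ft from school — satisfied.
(B) prior license ≥ 6 yr — met.
(C) not (commercially zoned) — met.
(D) food handler cert. — holds.
(E) closes by 10 p.m. — holds.
(F) no code violations — satisfied.
(G) primary residence — met.
(H) hardship waiver — holds.
So (i) is satisfied (T AND T AND T AND T AND T AND T AND T AND T).
(ii) insurance ≥ $50,000 — fails.
(b) = T OR F = true.
So (1) is satisfied (T AND T).
(2) no complaint in 12 mo. — not met.
So Overall is satisfied (T OR F).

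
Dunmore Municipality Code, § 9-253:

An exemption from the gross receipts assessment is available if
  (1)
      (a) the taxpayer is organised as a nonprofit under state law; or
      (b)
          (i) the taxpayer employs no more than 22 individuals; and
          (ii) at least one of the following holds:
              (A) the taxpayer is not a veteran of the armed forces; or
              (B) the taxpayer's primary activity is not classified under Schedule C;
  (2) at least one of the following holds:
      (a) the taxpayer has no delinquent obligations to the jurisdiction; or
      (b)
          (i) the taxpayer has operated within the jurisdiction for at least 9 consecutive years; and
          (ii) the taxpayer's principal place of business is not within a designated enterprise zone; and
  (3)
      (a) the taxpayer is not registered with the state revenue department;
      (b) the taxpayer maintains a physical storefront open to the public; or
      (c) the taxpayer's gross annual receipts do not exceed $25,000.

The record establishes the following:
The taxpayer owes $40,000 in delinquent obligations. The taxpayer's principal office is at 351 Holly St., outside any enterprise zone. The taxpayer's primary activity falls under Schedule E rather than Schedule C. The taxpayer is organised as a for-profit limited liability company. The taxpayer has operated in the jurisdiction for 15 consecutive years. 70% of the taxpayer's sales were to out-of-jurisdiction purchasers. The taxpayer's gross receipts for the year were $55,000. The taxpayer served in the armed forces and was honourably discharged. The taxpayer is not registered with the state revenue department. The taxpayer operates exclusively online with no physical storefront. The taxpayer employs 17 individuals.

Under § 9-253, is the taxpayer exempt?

(a) nonprofit — not satisfied.
(i) ≤ 22 employees — met.
(A) not (veteran) — not satisfied.
(B) not (Schedule C activity) — holds.
(ii): F OR T → true.
(b): T AND T → true.
(1) = F OR T = true.
(a) no delinquency — fails.
(i) ≥ 9 yrs in jurisdiction — holds.
(ii) not (in enterprise zone) — holds.
(b) = T AND T = true.
So (2) is satisfied (F OR T).
(a) not (state-registered) — met.
(b) has storefront — not met.
(c) receipts ≤ $25,000 — not met.
(3) = T OR F OR F = true.
Overall: T AND T AND T → true.

Yes — exempt.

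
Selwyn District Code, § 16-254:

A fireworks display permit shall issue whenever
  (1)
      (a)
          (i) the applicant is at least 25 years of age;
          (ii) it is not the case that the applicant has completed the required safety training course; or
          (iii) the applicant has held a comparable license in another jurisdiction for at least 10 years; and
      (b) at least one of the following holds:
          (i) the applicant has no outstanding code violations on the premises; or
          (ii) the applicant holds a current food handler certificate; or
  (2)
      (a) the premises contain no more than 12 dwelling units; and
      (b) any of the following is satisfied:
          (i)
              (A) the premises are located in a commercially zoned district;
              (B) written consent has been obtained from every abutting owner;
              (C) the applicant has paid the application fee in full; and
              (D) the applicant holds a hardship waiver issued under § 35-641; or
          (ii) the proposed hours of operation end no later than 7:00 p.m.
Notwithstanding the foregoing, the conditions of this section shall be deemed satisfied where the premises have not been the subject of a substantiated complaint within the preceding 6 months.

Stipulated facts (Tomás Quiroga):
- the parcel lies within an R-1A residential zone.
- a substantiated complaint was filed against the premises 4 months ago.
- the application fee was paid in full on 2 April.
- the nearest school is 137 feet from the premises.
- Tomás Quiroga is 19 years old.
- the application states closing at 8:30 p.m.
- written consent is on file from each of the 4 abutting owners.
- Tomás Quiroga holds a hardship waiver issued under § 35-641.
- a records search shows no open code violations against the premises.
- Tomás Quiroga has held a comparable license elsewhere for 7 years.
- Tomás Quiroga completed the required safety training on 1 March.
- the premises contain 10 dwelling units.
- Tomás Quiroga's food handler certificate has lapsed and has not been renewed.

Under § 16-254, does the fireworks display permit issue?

No — denied.

(i) age ≥ 25 — fails.
(ii) not (safety training) — not satisfied.
(iii) prior license ≥ 10 yr — not satisfied.
(a): F OR F OR F → false.
(i) no code violations — satisfied.
(ii) food handler cert. — fails.
(b) = T OR F = true.
So (1) is not satisfied (F AND T).
(a) ≤ 12 units — holds.
(A) commercially zoned — fails.
(B) all abutters consent — holds.
(C) fee paid — met.
(D) hardship waiver — met.
So (i) is not satisfied (F AND T AND T AND T).
(ii) closes by 7 p.m. — not met.
(b) = F OR F = false.
(2) = T AND F = false.
So Overall is not satisfied (F OR F).
Exception (no complaint in 6 mo.) — not satisfied.
Result: main false OR exception false → false.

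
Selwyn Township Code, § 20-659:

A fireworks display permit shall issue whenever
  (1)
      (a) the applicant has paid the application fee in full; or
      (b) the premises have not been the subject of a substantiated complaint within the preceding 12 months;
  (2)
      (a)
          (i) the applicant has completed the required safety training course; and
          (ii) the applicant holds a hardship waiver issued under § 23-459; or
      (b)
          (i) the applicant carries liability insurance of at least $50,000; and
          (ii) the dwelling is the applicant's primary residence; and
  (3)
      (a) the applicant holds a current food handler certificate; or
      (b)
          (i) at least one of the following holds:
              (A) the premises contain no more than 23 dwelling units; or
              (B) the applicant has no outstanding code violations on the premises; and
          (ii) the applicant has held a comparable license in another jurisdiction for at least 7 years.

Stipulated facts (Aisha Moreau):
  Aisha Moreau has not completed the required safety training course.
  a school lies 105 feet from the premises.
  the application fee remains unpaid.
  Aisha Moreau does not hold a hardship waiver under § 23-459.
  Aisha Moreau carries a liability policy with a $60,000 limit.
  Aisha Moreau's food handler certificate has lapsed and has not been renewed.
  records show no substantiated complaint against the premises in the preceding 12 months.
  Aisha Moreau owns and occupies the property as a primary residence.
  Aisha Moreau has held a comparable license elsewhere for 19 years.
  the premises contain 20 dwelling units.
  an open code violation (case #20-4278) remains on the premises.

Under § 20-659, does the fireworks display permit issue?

Yes — granted.

(a) fee paid — not met.
(b) no complaint in 12 mo. — satisfied.
(1) = F OR T = true.
(i) safety training — not satisfied.
(ii) hardship waiver — not met.
(a) = F AND F = false.
(i) insurance ≥ $50,000 — holds.
(ii) primary residence — holds.
So (b) is satisfied (T AND T).
So (2) is satisfied (F OR T).
(a) food handler cert. — not satisfied.
(A) ≤ 23 units — satisfied.
(B) no code violations — not met.
(i): T OR F → true.
(ii) prior license ≥ 7 yr — holds.
So (b) is satisfied (T AND T).
So (3) is satisfied (F OR T).
Overall = T AND T AND T = true.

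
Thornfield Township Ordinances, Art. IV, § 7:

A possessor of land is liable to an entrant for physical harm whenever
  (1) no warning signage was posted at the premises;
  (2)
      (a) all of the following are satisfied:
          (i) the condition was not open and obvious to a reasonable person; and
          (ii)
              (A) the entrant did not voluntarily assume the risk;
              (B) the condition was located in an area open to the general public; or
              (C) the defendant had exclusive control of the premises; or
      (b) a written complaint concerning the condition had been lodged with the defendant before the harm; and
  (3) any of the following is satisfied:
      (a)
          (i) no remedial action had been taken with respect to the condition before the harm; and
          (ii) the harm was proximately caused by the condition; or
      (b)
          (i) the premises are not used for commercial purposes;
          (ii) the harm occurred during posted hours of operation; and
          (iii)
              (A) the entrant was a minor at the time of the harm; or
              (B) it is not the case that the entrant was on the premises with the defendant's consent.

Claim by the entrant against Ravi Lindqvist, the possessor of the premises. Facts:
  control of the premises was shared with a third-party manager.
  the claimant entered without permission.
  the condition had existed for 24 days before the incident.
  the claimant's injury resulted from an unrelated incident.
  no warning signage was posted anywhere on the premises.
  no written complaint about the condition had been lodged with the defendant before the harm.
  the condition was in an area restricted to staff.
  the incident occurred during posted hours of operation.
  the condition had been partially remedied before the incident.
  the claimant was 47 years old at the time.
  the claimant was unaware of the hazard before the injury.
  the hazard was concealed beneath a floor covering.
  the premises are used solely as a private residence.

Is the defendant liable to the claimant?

Yes — liable.

(1) no signage posted — satisfied.
(i) not open/obvious — satisfied.
(A) no assumed risk — holds.
(B) public area — fails.
(C) exclusive control — fails.
(ii): T OR F OR F → true.
So (a) is satisfied (T AND T).
(b) complaint lodged — not met.
(2): T OR F → true.
(i) no remedial action — not met.
(ii) proximate cause — fails.
(a): F AND F → false.
(i) not (commercial use) — satisfied.
(ii) during posted hours — holds.
(A) entrant a minor — not satisfied.
(B) not (consent to enter) — met.
(iii) = F OR T = true.
(b) = T AND T AND T = true.
(3): F OR T → true.
Overall = T AND T AND T = true.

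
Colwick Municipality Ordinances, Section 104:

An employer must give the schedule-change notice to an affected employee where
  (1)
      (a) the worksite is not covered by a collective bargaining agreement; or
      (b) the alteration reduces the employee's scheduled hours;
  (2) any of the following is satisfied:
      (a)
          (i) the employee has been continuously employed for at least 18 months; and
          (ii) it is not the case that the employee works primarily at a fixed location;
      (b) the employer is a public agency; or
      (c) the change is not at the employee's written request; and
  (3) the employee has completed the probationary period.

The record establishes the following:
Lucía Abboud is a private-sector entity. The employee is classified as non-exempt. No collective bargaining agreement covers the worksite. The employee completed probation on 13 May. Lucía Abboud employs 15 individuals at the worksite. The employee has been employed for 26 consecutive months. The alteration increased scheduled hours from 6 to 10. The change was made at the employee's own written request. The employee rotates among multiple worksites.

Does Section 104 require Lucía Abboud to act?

Yes — required.

(a) no CBA — met.
(b) hours reduced — not met.
So (1) is satisfied (T OR F).
(i) tenure ≥ 18 mo. — satisfied.
(ii) not (fixed location) — holds.
So (a) is satisfied (T AND T).
(b) public agency — fails.
(c) not employee-requested — fails.
(2): T OR F OR F → true.
(3) past probation — met.
So Overall is satisfied (T AND T AND T).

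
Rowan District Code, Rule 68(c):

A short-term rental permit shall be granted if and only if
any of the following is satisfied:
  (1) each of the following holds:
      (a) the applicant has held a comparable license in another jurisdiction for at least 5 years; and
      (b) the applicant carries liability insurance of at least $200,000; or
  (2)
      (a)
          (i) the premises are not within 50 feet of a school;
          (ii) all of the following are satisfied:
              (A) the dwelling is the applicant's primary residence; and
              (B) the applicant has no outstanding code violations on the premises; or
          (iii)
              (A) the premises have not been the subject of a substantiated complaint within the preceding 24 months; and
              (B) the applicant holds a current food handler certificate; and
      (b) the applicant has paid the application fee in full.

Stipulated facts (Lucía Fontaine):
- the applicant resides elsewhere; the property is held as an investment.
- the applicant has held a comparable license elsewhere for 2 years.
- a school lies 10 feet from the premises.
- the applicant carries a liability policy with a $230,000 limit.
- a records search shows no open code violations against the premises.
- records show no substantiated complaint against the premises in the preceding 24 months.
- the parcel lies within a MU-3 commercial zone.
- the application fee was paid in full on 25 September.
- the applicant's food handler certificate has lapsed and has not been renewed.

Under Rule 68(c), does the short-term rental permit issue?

No — denied.

(a) prior license ≥ 5 yr — fails.
(b) insurance ≥ $200,000 — satisfied.
(1): F AND T → false.
(i) ≥50 ft from school — fails.
(A) primary residence — not satisfied.
(B) no code violations — holds.
So (ii) is not satisfied (F AND T).
(A) no complaint in 24 mo. — met.
(B) food handler cert. — fails.
(iii): T AND F → false.
So (a) is not satisfied (F OR F OR F).
(b) fee paid — holds.
So (2) is not satisfied (F AND T).
Overall: F OR F → false.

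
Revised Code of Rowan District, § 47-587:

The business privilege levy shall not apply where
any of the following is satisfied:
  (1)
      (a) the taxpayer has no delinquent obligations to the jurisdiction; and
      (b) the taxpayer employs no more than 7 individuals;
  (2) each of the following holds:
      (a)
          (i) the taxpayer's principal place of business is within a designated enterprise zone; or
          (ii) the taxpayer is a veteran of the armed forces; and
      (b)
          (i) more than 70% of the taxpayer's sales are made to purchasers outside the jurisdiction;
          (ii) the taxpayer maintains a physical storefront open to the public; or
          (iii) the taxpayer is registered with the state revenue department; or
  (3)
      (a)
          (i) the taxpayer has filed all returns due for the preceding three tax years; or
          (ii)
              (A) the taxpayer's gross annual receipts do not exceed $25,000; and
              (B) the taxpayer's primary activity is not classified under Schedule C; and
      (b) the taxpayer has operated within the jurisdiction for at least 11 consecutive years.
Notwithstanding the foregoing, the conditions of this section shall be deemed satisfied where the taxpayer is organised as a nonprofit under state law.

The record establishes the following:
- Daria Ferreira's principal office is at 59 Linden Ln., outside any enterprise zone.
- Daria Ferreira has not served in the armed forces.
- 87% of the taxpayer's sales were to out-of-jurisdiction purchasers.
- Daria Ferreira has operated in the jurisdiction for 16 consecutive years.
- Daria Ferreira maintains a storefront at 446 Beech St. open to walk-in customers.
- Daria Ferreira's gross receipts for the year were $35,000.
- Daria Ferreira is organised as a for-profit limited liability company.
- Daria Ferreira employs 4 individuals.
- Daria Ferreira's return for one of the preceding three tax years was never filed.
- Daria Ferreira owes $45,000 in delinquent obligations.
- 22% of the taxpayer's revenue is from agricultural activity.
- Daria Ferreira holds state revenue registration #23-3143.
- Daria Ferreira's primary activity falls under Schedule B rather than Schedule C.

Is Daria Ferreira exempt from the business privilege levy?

No — not exempt.

(a) no delinquency — not satisfied.
(b) ≤ 7 employees — holds.
(1) = F AND T = false.
(i) in enterprise zone — not met.
(ii) veteran — not satisfied.
(a): F OR F → false.
(i) >70% out-of-jur. sales — met.
(ii) has storefront — satisfied.
(iii) state-registered — met.
So (b) is satisfied (T OR T OR T).
(2): F AND T → false.
(i) returns current — not satisfied.
(A) receipts ≤ $25,000 — not met.
(B) not (Schedule C activity) — met.
So (ii) is not satisfied (F AND T).
(a) = F OR F = false.
(b) ≥ 11 yrs in jurisdiction — holds.
So (3) is not satisfied (F AND T).
Overall: F OR F OR F → false.
Exception (nonprofit) — not satisfied.
Result: main false OR exception false → false.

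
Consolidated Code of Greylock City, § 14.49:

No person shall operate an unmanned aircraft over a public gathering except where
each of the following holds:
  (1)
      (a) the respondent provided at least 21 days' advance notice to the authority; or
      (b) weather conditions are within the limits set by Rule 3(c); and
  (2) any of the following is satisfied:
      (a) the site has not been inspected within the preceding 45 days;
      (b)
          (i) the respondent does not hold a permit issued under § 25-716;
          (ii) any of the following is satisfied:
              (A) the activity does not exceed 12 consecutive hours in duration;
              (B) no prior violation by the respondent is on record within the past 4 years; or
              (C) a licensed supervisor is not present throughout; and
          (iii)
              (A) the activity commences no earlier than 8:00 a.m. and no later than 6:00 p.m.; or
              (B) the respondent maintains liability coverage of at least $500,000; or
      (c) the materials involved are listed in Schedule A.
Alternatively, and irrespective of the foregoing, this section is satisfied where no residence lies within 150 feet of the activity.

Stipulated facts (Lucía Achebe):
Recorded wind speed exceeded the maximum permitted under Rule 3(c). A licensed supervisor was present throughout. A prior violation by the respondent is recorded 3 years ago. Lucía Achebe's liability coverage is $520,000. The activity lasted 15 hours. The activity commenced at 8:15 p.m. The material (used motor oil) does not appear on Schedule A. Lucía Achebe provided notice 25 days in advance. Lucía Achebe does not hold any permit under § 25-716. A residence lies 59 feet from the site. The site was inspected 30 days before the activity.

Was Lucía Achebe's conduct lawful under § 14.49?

(a) ≥21 days' notice — holds.
(b) weather ok — not met.
(1) = T OR F = true.
(a) not (site inspected) — fails.
(i) not (holds permit) — met.
(A) ≤ 12 hrs duration — fails.
(B) no prior violation — not met.
(C) not (supervisor present) — fails.
(ii): F OR F OR F → false.
(A) start within hours — fails.
(B) coverage ≥ $500,000 — satisfied.
So (iii) is satisfied (F OR T).
(b) = T AND F AND T = false.
(c) Schedule A material — not met.
(2): F OR F OR F → false.
Overall = T AND F = false.
Exception (no residence in 150 ft) — not satisfied.
Result: main false OR exception false → false.

No — unlawful.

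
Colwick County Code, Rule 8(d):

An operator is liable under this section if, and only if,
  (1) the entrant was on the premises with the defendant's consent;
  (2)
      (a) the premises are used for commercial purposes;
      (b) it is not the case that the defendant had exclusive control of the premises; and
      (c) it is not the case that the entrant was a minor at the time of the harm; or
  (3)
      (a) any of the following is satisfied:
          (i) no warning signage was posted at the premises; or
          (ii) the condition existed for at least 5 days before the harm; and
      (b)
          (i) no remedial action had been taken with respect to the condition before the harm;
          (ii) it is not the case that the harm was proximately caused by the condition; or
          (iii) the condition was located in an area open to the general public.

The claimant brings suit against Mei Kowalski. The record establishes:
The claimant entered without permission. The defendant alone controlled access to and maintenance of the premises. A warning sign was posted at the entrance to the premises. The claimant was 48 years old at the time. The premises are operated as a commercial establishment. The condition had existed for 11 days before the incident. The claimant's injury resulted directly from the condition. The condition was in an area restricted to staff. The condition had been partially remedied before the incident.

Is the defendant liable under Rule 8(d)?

No — not liable.

(1) consent to enter — not satisfied.
(a) commercial use — holds.
(b) not (exclusive control) — not satisfied.
(c) not (entrant a minor) — met.
(2) = T AND F AND T = false.
(i) no signage posted — not met.
(ii) condition ≥5 days old — satisfied.
So (a) is satisfied (F OR T).
(i) no remedial action — not met.
(ii) not (proximate cause) — fails.
(iii) public area — fails.
(b): F OR F OR F → false.
So (3) is not satisfied (T AND F).
Overall = F OR F OR F = false.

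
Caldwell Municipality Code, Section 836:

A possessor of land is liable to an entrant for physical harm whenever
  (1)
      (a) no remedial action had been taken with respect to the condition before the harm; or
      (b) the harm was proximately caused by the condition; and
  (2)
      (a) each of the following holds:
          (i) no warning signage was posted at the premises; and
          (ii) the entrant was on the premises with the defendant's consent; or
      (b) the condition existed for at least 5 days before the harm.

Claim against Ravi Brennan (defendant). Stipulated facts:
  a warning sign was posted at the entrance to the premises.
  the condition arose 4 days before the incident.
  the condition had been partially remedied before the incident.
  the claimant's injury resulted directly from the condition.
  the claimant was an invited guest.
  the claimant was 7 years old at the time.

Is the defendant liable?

(a) no remedial action — not satisfied.
(b) proximate cause — met.
(1) = F OR T = true.
(i) no signage posted — fails.
(ii) consent to enter — met.
So (a) is not satisfied (F AND T).
(b) condition ≥5 days old — fails.
So (2) is not satisfied (F OR F).
Overall: T AND F → false.

No — not liable.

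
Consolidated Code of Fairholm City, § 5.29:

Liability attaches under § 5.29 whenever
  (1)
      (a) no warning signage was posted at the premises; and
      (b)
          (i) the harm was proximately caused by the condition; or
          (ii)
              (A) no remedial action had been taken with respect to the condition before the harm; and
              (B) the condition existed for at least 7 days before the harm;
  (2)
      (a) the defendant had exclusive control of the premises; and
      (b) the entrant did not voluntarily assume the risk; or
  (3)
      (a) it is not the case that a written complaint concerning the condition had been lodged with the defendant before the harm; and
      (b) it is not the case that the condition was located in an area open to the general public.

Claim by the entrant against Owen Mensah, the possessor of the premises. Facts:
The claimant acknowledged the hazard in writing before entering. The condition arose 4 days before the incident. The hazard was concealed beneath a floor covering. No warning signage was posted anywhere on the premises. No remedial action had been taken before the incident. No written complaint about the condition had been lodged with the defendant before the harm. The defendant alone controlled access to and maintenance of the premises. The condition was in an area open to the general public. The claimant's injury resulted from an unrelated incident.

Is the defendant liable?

No — not liable.

(a) no signage posted — satisfied.
(i) proximate cause — not satisfied.
(A) no remedial action — holds.
(B) condition ≥7 days old — not satisfied.
(ii) = T AND F = false.
So (b) is not satisfied (F OR F).
(1): T AND F → false.
(a) exclusive control — met.
(b) no assumed risk — fails.
So (2) is not satisfied (T AND F).
(a) not (complaint lodged) — met.
(b) not (public area) — not met.
(3) = T AND F = false.
So Overall is not satisfied (F OR F OR F).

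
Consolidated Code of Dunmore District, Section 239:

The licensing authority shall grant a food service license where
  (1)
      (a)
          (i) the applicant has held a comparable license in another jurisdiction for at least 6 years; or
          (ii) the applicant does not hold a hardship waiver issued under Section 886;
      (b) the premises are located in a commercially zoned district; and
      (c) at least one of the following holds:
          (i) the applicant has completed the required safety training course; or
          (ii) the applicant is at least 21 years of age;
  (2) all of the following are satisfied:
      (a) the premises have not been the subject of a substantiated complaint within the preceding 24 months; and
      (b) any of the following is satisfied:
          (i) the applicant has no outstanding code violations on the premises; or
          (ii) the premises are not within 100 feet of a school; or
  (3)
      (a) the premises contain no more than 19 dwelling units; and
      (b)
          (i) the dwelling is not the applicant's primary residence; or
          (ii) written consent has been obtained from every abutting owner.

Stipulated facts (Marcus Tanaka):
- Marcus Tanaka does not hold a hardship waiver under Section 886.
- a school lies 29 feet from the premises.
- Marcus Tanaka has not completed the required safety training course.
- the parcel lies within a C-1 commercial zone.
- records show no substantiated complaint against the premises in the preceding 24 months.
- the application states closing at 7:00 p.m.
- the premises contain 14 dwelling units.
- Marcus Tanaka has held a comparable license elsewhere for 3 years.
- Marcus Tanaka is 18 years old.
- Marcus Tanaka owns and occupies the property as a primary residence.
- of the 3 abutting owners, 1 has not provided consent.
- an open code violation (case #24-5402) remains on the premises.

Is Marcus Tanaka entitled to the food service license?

No — denied.

(i) prior license ≥ 6 yr — not met.
(ii) not (hardship waiver) — holds.
(a): F OR T → true.
(b) commercially zoned — satisfied.
(i) safety training — not satisfied.
(ii) age ≥ 21 — not satisfied.
So (c) is not satisfied (F OR F).
So (1) is not satisfied (T AND T AND F).
(a) no complaint in 24 mo. — holds.
(i) no code violations — not met.
(ii) ≥100 ft from school — fails.
(b) = F OR F = false.
(2) = T AND F = false.
(a) ≤ 19 units — satisfied.
(i) not (primary residence) — not met.
(ii) all abutters consent — not met.
(b) = F OR F = false.
(3) = T AND F = false.
Overall: F OR F OR F → false.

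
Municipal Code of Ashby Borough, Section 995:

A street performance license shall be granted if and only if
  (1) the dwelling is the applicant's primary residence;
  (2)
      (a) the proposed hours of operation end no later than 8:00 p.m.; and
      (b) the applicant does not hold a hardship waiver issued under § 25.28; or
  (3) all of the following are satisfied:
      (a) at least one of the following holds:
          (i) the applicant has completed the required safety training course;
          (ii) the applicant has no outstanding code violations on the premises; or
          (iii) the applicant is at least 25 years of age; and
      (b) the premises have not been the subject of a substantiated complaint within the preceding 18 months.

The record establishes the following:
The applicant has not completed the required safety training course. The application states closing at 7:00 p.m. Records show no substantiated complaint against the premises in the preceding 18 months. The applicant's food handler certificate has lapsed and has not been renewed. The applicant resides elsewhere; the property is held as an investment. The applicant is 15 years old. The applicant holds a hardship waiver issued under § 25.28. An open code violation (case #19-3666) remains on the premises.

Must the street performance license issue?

(1) primary residence — fails.
(a) closes by 8 p.m. — met.
(b) not (hardship waiver) — not met.
So (2) is not satisfied (T AND F).
(i) safety training — not satisfied.
(ii) no code violations — not satisfied.
(iii) age ≥ 25 — not met.
So (a) is not satisfied (F OR F OR F).
(b) no complaint in 18 mo. — holds.
(3): F AND T → false.
Overall: F OR F OR F → false.

No — denied.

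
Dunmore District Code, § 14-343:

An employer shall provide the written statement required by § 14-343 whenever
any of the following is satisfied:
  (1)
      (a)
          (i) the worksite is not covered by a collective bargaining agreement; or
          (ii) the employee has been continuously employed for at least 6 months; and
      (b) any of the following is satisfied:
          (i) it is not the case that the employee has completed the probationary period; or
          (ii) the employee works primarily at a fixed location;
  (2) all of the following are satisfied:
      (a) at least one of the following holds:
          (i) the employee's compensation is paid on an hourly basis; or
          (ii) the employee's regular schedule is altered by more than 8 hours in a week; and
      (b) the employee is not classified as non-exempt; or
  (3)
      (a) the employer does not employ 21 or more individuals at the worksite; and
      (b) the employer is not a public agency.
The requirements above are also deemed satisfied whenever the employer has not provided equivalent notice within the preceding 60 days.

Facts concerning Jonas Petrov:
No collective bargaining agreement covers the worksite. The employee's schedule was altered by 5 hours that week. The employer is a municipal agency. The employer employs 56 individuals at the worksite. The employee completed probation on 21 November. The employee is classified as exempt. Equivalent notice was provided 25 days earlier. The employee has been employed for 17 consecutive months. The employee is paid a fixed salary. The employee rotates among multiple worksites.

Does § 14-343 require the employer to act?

No — not required.

(i) no CBA — holds.
(ii) tenure ≥ 6 mo. — satisfied.
(a): T OR T → true.
(i) not (past probation) — fails.
(ii) fixed location — fails.
So (b) is not satisfied (F OR F).
(1): T AND F → false.
(i) hourly-paid — not satisfied.
(ii) schedule shift > 8h — not met.
(a): F OR F → false.
(b) not (non-exempt) — met.
So (2) is not satisfied (F AND T).
(a) not (≥ 21 at site) — not met.
(b) not (public agency) — fails.
(3): F AND F → false.
So Overall is not satisfied (F OR F OR F).
Exception (no recent notice) — not satisfied.
Result: main false OR exception false → false.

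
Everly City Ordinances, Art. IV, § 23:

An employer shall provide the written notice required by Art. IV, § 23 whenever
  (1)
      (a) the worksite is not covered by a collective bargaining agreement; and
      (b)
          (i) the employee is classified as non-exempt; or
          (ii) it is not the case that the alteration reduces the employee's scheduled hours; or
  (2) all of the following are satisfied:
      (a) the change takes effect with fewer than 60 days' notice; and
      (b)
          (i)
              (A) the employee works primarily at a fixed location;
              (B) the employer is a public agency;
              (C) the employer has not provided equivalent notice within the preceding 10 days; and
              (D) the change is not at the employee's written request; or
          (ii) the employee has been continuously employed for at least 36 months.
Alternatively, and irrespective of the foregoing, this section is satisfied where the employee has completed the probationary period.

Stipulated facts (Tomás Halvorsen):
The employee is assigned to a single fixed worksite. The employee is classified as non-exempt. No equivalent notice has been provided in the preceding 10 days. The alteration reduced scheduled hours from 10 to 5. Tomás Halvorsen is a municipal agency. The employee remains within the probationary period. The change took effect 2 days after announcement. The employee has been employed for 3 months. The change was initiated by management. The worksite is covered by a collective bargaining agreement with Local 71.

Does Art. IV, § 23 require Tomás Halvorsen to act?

Yes — required.

(a) no CBA — not met.
(i) non-exempt — holds.
(ii) not (hours reduced) — not met.
(b): T OR F → true.
(1) = F AND T = false.
(a) < 60 days' notice — holds.
(A) fixed location — met.
(B) public agency — satisfied.
(C) no recent notice — satisfied.
(D) not employee-requested — satisfied.
(i): T AND T AND T AND T → true.
(ii) tenure ≥ 36 mo. — fails.
So (b) is satisfied (T OR F).
So (2) is satisfied (T AND T).
Overall = F OR T = true.
Exception (past probation) — not satisfied.
Result: main true OR exception false → true.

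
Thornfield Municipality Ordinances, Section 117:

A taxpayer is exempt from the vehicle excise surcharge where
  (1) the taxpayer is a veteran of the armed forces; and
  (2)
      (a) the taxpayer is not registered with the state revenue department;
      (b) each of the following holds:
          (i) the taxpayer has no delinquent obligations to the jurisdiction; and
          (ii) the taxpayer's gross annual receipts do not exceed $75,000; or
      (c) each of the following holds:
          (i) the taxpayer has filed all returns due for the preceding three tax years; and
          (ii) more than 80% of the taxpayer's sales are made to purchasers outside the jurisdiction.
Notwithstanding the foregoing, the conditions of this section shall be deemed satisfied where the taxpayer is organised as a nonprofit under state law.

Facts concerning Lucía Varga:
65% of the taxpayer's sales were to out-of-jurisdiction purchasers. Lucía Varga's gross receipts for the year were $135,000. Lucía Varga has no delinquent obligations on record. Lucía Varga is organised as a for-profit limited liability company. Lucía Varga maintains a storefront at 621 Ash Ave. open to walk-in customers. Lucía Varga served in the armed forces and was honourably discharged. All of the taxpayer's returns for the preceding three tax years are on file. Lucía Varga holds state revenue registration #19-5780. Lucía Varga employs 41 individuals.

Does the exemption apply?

(1) veteran — satisfied.
(a) not (state-registered) — fails.
(i) no delinquency — holds.
(ii) receipts ≤ $75,000 — not satisfied.
So (b) is not satisfied (T AND F).
(i) returns current — met.
(ii) >80% out-of-jur. sales — fails.
(c): T AND F → false.
So (2) is not satisfied (F OR F OR F).
Overall: T AND F → false.
Exception (nonprofit) — not satisfied.
Result: main false OR exception false → false.

No — not exempt.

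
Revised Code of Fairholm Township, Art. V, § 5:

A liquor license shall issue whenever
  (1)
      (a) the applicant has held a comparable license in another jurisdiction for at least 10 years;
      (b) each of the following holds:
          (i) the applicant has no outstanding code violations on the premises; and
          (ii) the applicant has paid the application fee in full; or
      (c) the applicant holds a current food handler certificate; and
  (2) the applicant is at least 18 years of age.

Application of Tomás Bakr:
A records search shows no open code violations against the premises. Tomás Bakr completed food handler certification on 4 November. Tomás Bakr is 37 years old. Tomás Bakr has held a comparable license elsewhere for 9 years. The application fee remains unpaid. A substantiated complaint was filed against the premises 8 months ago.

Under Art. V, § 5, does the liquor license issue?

Yes — granted.

(a) prior license ≥ 10 yr — not satisfied.
(i) no code violations — met.
(ii) fee paid — not met.
(b) = T AND F = false.
(c) food handler cert. — met.
(1) = F OR F OR T = true.
(2) age ≥ 18 — holds.
Overall: T AND T → true.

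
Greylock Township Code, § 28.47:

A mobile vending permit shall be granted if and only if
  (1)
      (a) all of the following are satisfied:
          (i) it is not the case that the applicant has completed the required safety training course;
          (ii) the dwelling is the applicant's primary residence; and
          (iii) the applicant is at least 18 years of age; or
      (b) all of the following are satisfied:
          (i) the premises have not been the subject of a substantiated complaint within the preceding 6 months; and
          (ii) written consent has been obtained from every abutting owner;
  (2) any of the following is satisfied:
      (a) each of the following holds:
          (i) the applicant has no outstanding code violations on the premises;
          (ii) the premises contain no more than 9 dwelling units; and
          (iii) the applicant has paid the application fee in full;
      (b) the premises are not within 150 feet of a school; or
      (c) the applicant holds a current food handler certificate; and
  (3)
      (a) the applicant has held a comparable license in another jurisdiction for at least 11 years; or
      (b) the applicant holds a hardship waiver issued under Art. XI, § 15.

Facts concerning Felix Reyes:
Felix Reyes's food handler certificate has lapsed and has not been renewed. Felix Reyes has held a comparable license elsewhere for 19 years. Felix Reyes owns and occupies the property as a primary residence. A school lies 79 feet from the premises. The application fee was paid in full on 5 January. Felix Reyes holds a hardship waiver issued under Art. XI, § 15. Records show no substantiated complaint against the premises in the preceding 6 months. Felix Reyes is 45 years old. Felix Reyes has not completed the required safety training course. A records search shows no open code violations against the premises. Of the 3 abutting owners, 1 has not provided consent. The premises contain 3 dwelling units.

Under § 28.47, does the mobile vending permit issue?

(i) not (safety training) — holds.
(ii) primary residence — satisfied.
(iii) age ≥ 18 — satisfied.
(a): T AND T AND T → true.
(i) no complaint in 6 mo. — holds.
(ii) all abutters consent — not satisfied.
(b) = T AND F = false.
So (1) is satisfied (T OR F).
(i) no code violations — satisfied.
(ii) ≤ 9 units — holds.
(iii) fee paid — met.
(a): T AND T AND T → true.
(b) ≥150 ft from school — not met.
(c) food handler cert. — not met.
So (2) is satisfied (T OR F OR F).
(a) prior license ≥ 11 yr — met.
(b) hardship waiver — satisfied.
So (3) is satisfied (T OR T).
So Overall is satisfied (T AND T AND T).

Yes — granted.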